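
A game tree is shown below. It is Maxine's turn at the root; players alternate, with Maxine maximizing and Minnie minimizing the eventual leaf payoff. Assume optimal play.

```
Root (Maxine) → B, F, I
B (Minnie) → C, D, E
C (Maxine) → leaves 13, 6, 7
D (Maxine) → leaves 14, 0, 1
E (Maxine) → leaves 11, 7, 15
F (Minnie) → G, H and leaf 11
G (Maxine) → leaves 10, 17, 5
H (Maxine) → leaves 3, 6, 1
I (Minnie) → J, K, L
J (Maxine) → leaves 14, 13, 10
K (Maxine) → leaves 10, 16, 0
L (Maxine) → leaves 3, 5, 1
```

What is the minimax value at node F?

6

G: max(10, 17, 5) = 17
H: max(3, 6, 1) = 6
F: min(17, 6, 11) = 6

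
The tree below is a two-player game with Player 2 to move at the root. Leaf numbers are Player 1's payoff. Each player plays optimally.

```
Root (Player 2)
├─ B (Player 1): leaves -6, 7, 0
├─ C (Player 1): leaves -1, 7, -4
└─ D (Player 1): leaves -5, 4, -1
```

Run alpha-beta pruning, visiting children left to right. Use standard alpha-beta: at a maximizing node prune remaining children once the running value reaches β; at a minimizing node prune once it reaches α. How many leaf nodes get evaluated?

B [α=-∞,β=+∞]: v=7
C [α=-∞,β=7]: v=7 after child 2 ≥ β → β-cutoff, skip 1
D [α=-∞,β=7]: v=4
Root [α=-∞,β=+∞]: v=4
Leaves evaluated: 8 of 9.

8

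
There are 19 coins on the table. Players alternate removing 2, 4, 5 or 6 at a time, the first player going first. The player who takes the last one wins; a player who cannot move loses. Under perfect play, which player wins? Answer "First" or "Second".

i:   0  1  2  3  4  5  6  7  8  9 10 11 12 13 14 15 16 17 18 19
     L  L  W  W  W  W  W  W  L  L  W  W  W  W  W  W  L  L  W  W
Position 19 is W, so the first player wins.

First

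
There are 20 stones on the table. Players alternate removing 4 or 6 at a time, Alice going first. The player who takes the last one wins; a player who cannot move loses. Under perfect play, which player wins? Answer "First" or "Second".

Second

Compute winning (W) and losing (L) positions by backward induction:
i:   0  1  2  3  4  5  6  7  8  9 10 11 12 13 14 15 16 17 18 19 20
     L  L  L  L  W  W  W  W  W  W  L  L  L  L  W  W  W  W  W  W  L
Position 20 is L, so the second player wins.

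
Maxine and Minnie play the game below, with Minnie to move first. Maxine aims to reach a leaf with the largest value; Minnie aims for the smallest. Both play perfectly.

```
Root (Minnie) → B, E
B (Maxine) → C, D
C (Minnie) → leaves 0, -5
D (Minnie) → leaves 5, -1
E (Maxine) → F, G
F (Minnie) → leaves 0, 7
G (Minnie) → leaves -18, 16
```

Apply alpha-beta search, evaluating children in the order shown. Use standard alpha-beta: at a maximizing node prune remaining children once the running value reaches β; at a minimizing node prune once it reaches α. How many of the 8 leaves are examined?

6

C [α=-∞,β=+∞]: v=-5
D [α=-5,β=+∞]: v=-1
B [α=-∞,β=+∞]: v=-1
F [α=-∞,β=-1]: v=0
E [α=-∞,β=-1]: v=0 after child 1 ≥ β → β-cutoff, skip 1
Root [α=-∞,β=+∞]: v=-1
Leaves evaluated: 6 of 8.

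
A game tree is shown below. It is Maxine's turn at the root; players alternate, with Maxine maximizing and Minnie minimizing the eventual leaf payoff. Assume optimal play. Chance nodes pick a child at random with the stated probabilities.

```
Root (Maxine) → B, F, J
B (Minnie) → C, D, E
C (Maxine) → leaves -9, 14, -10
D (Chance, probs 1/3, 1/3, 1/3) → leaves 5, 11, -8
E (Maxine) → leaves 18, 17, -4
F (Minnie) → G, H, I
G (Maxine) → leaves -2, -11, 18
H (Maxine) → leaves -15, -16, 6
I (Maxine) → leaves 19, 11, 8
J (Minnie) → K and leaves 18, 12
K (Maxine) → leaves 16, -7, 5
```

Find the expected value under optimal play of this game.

12

C (Maxine): max(-9, 14, -10) = 14
D (Chance): 1/3·5 + 1/3·11 + 1/3·-8 = 2.67
E (Maxine): max(18, 17, -4) = 18
B (Minnie): min(14, 2.67, 18) = 2.67
G (Maxine): max(-2, -11, 18) = 18
H (Maxine): max(-15, -16, 6) = 6
I (Maxine): max(19, 11, 8) = 19
F (Minnie): min(18, 6, 19) = 6
K (Maxine): max(16, -7, 5) = 16
J (Minnie): min(16, 18, 12) = 12
Root (Maxine): max(2.67, 6, 12) = 12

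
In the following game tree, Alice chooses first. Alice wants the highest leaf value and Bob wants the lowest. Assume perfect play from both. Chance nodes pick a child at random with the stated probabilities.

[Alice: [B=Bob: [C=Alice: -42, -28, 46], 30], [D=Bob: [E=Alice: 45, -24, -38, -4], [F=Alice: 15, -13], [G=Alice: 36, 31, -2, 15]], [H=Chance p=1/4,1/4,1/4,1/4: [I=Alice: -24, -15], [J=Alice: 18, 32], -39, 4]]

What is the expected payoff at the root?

C (Alice): max(-42, -28, 46) = 46
B (Bob): min(46, 30) = 30
E (Alice): max(45, -24, -38, -4) = 45
F (Alice): max(15, -13) = 15
G (Alice): max(36, 31, -2, 15) = 36
D (Bob): min(45, 15, 36) = 15
I (Alice): max(-24, -15) = -15
J (Alice): max(18, 32) = 32
H (Chance): 1/4·-15 + 1/4·32 + 1/4·-39 + 1/4·4 = -4.5
Root (Alice): max(30, 15, -4.5) = 30

30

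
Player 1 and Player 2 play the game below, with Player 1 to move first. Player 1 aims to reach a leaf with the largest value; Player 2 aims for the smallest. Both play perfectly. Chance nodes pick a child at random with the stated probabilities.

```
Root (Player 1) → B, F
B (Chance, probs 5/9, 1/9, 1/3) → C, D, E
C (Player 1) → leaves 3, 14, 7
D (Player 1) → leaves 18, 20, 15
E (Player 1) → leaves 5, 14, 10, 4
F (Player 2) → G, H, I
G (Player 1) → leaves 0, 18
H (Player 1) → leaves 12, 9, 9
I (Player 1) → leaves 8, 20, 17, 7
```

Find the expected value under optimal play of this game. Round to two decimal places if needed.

14.67

C (Player 1): max(3, 14, 7) = 14
D (Player 1): max(18, 20, 15) = 20
E (Player 1): max(5, 14, 10, 4) = 14
B (Chance): 5/9·14 + 1/9·20 + 1/3·14 = 14.67
G (Player 1): max(0, 18) = 18
H (Player 1): max(12, 9, 9) = 12
I (Player 1): max(8, 20, 17, 7) = 20
F (Player 2): min(18, 12, 20) = 12
Root (Player 1): max(14.67, 12) = 14.67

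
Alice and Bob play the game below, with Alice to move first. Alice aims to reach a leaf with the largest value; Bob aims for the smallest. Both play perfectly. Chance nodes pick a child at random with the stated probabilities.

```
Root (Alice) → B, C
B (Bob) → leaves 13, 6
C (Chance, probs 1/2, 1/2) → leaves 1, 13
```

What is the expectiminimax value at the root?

B (Bob): min(13, 6) = 6
C (Chance): 1/2·1 + 1/2·13 = 7
Root (Alice): max(6, 7) = 7

7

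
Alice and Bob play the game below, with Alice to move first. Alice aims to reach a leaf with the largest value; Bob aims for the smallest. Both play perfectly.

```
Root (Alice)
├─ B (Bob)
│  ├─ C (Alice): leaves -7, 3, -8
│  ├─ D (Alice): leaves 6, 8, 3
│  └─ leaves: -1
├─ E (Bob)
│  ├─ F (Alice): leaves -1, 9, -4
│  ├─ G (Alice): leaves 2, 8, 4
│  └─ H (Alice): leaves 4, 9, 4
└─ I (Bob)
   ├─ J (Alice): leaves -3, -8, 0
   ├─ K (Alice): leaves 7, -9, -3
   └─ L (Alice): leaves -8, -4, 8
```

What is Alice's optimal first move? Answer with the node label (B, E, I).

E

C (Alice): max(-7, 3, -8) = 3
D (Alice): max(6, 8, 3) = 8
B (Bob): min(3, 8, -1) = -1
F (Alice): max(-1, 9, -4) = 9
G (Alice): max(2, 8, 4) = 8
H (Alice): max(4, 9, 4) = 9
E (Bob): min(9, 8, 9) = 8
J (Alice): max(-3, -8, 0) = 0
K (Alice): max(7, -9, -3) = 7
L (Alice): max(-8, -4, 8) = 8
I (Bob): min(0, 7, 8) = 0
Root (Alice): max(-1, 8, 0) = 8
Alice picks the child with the highest value: E (value 8).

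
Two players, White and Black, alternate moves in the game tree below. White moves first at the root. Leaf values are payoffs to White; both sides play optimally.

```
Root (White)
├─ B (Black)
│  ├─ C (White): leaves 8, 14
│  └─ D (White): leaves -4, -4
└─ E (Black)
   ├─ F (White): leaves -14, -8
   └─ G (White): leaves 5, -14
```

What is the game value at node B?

C: max(8, 14) = 14
D: max(-4, -4) = -4
B: min(14, -4) = -4

-4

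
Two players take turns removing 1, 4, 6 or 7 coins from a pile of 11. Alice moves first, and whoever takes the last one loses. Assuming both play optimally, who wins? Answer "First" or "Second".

Second

Compute winning (W) and losing (L) positions by backward induction:
i:   0  1  2  3  4  5  6  7  8  9 10 11
     W  L  W  L  W  W  L  W  W  W  W  L
Position 11 is L, so the second player wins.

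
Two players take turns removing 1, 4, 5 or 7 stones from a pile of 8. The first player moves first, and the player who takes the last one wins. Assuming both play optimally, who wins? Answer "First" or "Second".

Compute winning (W) and losing (L) positions by backward induction:
i:   0  1  2  3  4  5  6  7  8
     L  W  L  W  W  W  W  W  L
Position 8 is L, so the second player wins.

Second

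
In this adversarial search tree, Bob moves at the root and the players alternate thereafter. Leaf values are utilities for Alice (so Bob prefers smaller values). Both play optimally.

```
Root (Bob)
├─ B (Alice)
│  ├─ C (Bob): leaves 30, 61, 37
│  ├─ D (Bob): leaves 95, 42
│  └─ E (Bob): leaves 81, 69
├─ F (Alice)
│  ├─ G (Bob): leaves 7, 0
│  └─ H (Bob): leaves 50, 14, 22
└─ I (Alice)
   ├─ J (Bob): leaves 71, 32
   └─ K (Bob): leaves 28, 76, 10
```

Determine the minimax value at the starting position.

14

C (Bob): min(30, 61, 37) = 30
D (Bob): min(95, 42) = 42
E (Bob): min(81, 69) = 69
B (Alice): max(30, 42, 69) = 69
G (Bob): min(7, 0) = 0
H (Bob): min(50, 14, 22) = 14
F (Alice): max(0, 14) = 14
J (Bob): min(71, 32) = 32
K (Bob): min(28, 76, 10) = 10
I (Alice): max(32, 10) = 32
Root (Bob): min(69, 14, 32) = 14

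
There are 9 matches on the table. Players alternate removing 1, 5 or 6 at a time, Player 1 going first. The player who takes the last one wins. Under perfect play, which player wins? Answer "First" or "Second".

W/L table (W = player to move can force a win):
i:   0  1  2  3  4  5  6  7  8  9
     L  W  L  W  L  W  W  W  W  W
Position 9 is W, so the first player wins.

First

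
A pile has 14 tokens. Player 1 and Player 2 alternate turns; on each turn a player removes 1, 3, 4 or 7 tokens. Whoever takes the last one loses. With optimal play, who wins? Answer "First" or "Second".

First

Compute winning (W) and losing (L) positions by backward induction:
i:   0  1  2  3  4  5  6  7  8  9 10 11 12 13 14
     W  L  W  L  W  W  W  W  W  L  W  L  W  W  W
Position 14 is W, so the first player wins.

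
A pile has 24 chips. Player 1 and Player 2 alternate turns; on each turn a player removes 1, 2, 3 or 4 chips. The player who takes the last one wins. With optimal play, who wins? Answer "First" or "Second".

Positions where the player to move wins (W) vs loses (L):
i:   0  1  2  3  4  5  6  7  8  9 10 11 12 13 14 15 16 17 18 19 20 21 22 23 24
     L  W  W  W  W  L  W  W  W  W  L  W  W  W  W  L  W  W  W  W  L  W  W  W  W
Position 24 is W, so the first player wins.

First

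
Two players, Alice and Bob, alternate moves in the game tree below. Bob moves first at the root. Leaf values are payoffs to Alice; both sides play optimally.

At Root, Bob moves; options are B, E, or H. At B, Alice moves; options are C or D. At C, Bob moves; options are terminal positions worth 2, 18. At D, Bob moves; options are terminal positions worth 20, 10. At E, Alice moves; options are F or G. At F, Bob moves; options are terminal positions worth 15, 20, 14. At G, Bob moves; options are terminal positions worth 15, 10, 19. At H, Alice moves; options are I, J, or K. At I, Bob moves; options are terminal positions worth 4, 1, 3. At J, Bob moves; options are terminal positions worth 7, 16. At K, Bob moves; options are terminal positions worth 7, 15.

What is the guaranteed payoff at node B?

10

C: min(2, 18) = 2
D: min(20, 10) = 10
B: max(2, 10) = 10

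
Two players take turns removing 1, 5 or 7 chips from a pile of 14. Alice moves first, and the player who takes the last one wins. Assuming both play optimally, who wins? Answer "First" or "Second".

Mark each pile size as W (mover wins) or L (mover loses):
i:   0  1  2  3  4  5  6  7  8  9 10 11 12 13 14
     L  W  L  W  L  W  L  W  L  W  L  W  L  W  L
Position 14 is L, so the second player wins.

Second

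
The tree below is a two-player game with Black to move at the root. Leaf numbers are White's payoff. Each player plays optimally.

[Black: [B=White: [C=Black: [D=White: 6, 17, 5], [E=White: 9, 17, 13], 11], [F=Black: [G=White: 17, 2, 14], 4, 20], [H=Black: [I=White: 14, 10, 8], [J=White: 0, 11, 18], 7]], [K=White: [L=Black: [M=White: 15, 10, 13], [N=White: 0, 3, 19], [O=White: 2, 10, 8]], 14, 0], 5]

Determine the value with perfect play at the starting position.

D (White): max(6, 17, 5) = 17
E (White): max(9, 17, 13) = 17
C (Black): min(17, 17, 11) = 11
G (White): max(17, 2, 14) = 17
F (Black): min(17, 4, 20) = 4
I (White): max(14, 10, 8) = 14
J (White): max(0, 11, 18) = 18
H (Black): min(14, 18, 7) = 7
B (White): max(11, 4, 7) = 11
M (White): max(15, 10, 13) = 15
N (White): max(0, 3, 19) = 19
O (White): max(2, 10, 8) = 10
L (Black): min(15, 19, 10) = 10
K (White): max(10, 14, 0) = 14
Root (Black): min(11, 14, 5) = 5

5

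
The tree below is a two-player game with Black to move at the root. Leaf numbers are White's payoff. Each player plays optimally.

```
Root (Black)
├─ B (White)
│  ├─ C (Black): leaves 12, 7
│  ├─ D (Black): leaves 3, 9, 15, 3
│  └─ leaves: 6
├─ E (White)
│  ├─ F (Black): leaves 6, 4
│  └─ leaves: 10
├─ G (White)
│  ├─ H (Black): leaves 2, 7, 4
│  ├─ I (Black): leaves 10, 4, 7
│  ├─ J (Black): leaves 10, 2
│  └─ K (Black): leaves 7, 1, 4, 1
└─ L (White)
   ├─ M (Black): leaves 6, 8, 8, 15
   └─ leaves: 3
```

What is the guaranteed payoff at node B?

C: min(12, 7) = 7
D: min(3, 9, 15, 3) = 3
B: max(7, 3, 6) = 7

7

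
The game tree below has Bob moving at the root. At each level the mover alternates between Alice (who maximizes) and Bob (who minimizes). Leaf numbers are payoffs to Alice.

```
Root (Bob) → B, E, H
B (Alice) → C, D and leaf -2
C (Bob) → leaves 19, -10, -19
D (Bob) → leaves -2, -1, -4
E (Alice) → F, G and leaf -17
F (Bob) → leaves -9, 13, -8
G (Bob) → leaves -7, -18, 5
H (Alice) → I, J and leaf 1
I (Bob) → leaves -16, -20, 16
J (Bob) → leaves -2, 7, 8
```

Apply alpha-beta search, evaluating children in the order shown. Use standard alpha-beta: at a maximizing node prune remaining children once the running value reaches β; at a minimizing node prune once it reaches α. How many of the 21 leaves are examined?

C [α=-∞,β=+∞]: v=-19
D [α=-19,β=+∞]: v=-4
B [α=-∞,β=+∞]: v=-2
F [α=-∞,β=-2]: v=-9
G [α=-9,β=-2]: v=-18 after child 2 ≤ α → α-cutoff, skip 1
E [α=-∞,β=-2]: v=-9
I [α=-∞,β=-9]: v=-20
J [α=-20,β=-9]: v=-2
H [α=-∞,β=-9]: v=-2 after child 2 ≥ β → β-cutoff, skip 1
Root [α=-∞,β=+∞]: v=-9
Leaves evaluated: 19 of 21.

19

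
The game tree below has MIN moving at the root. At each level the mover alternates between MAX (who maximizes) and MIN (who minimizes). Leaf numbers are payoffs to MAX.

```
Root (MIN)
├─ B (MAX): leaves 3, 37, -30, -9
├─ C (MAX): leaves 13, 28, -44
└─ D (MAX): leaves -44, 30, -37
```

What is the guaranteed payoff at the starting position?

B (MAX): max(3, 37, -30, -9) = 37
C (MAX): max(13, 28, -44) = 28
D (MAX): max(-44, 30, -37) = 30
Root (MIN): min(37, 28, 30) = 28

28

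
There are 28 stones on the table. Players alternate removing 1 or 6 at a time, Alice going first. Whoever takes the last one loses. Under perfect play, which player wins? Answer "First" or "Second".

Mark each pile size as W (mover wins) or L (mover loses):
i:   0  1  2  3  4  5  6  7  8  9 10 11 12 13 14 15 16 17 18 19 20 21 22 23 24 25 26 27 28
     W  L  W  L  W  L  W  W  L  W  L  W  L  W  W  L  W  L  W  L  W  W  L  W  L  W  L  W  W
Position 28 is W, so the first player wins.

First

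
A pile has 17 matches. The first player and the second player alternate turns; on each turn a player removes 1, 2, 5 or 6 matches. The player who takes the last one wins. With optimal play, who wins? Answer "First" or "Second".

i:   0  1  2  3  4  5  6  7  8  9 10 11 12 13 14 15 16 17
     L  W  W  L  W  W  W  L  W  W  L  W  W  W  L  W  W  L
Position 17 is L, so the second player wins.

Second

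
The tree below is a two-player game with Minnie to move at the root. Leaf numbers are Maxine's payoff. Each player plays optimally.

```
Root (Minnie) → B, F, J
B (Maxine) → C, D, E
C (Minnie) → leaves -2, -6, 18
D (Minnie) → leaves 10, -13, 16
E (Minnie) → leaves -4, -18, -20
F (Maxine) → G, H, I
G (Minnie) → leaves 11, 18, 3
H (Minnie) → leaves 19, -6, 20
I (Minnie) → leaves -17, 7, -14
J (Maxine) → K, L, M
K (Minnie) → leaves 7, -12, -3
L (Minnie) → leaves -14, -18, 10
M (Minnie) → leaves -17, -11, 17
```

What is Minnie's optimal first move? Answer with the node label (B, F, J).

C (Minnie): min(-2, -6, 18) = -6
D (Minnie): min(10, -13, 16) = -13
E (Minnie): min(-4, -18, -20) = -20
B (Maxine): max(-6, -13, -20) = -6
G (Minnie): min(11, 18, 3) = 3
H (Minnie): min(19, -6, 20) = -6
I (Minnie): min(-17, 7, -14) = -17
F (Maxine): max(3, -6, -17) = 3
K (Minnie): min(7, -12, -3) = -12
L (Minnie): min(-14, -18, 10) = -18
M (Minnie): min(-17, -11, 17) = -17
J (Maxine): max(-12, -18, -17) = -12
Root (Minnie): min(-6, 3, -12) = -12
Minnie picks the child with the lowest value: J (value -12).

J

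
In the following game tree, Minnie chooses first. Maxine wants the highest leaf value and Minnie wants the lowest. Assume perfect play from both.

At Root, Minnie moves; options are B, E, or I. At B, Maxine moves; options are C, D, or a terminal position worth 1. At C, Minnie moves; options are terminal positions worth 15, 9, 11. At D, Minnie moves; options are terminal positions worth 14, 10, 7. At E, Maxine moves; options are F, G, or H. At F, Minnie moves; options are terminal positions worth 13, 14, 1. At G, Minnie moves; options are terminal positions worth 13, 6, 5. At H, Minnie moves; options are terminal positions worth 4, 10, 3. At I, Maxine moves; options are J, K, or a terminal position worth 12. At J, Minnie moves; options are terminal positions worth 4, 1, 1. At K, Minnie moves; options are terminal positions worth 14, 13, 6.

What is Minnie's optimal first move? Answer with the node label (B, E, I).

C (Minnie): min(15, 9, 11) = 9
D (Minnie): min(14, 10, 7) = 7
B (Maxine): max(9, 7, 1) = 9
F (Minnie): min(13, 14, 1) = 1
G (Minnie): min(13, 6, 5) = 5
H (Minnie): min(4, 10, 3) = 3
E (Maxine): max(1, 5, 3) = 5
J (Minnie): min(4, 1, 1) = 1
K (Minnie): min(14, 13, 6) = 6
I (Maxine): max(1, 6, 12) = 12
Root (Minnie): min(9, 5, 12) = 5
Minnie picks the child with the lowest value: E (value 5).

E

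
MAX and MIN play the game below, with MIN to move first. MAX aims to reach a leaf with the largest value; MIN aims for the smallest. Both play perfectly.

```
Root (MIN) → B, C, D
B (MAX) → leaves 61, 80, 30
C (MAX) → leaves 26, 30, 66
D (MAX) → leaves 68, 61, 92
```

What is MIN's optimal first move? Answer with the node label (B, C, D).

C

B (MAX): max(61, 80, 30) = 80
C (MAX): max(26, 30, 66) = 66
D (MAX): max(68, 61, 92) = 92
Root (MIN): min(80, 66, 92) = 66
MIN picks the child with the lowest value: C (value 66).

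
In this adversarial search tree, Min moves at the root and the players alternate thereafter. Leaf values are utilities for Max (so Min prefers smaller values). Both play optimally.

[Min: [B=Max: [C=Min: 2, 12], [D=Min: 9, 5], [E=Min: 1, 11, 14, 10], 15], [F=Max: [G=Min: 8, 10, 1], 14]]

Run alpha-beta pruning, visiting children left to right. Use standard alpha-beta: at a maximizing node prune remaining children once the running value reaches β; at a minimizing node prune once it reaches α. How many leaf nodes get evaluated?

10

C [α=-∞,β=+∞]: v=2
D [α=2,β=+∞]: v=5
E [α=5,β=+∞]: v=1 after child 1 ≤ α → α-cutoff, skip 3
B [α=-∞,β=+∞]: v=15
G [α=-∞,β=15]: v=1
F [α=-∞,β=15]: v=14
Root [α=-∞,β=+∞]: v=14
Leaves evaluated: 10 of 13.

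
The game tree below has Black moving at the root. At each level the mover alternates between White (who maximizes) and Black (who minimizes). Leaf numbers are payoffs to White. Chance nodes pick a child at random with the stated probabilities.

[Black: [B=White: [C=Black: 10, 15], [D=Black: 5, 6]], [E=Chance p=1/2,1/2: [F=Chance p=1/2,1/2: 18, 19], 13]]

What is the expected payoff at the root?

10

C (Black): min(10, 15) = 10
D (Black): min(5, 6) = 5
B (White): max(10, 5) = 10
F (Chance): 1/2·18 + 1/2·19 = 18.5
E (Chance): 1/2·18.5 + 1/2·13 = 15.75
Root (Black): min(10, 15.75) = 10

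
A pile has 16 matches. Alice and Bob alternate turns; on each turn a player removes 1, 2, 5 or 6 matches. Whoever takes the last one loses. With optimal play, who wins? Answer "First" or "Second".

First

Positions where the player to move wins (W) vs loses (L):
i:   0  1  2  3  4  5  6  7  8  9 10 11 12 13 14 15 16
     W  L  W  W  L  W  W  W  L  W  W  L  W  W  W  L  W
Position 16 is W, so the first player wins.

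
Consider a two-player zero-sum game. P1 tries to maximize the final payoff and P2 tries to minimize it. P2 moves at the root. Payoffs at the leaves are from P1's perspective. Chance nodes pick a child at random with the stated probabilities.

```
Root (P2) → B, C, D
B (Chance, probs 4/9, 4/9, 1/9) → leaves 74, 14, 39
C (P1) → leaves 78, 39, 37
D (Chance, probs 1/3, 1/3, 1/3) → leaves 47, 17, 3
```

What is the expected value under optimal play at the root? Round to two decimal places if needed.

22.33

B (Chance): 4/9·74 + 4/9·14 + 1/9·39 = 43.44
C (P1): max(78, 39, 37) = 78
D (Chance): 1/3·47 + 1/3·17 + 1/3·3 = 22.33
Root (P2): min(43.44, 78, 22.33) = 22.33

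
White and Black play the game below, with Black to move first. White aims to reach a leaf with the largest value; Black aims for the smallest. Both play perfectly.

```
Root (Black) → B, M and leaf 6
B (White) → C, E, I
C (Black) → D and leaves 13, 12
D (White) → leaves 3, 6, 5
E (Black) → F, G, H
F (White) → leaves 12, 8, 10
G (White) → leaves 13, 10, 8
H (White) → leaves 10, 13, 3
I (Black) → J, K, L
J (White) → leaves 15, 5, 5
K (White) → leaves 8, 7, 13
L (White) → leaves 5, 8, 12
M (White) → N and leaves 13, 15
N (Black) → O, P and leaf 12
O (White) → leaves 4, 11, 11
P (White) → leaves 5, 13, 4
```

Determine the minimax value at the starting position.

D (White): max(3, 6, 5) = 6
C (Black): min(6, 13, 12) = 6
F (White): max(12, 8, 10) = 12
G (White): max(13, 10, 8) = 13
H (White): max(10, 13, 3) = 13
E (Black): min(12, 13, 13) = 12
J (White): max(15, 5, 5) = 15
K (White): max(8, 7, 13) = 13
L (White): max(5, 8, 12) = 12
I (Black): min(15, 13, 12) = 12
B (White): max(6, 12, 12) = 12
O (White): max(4, 11, 11) = 11
P (White): max(5, 13, 4) = 13
N (Black): min(11, 13, 12) = 11
M (White): max(11, 13, 15) = 15
Root (Black): min(12, 15, 6) = 6

6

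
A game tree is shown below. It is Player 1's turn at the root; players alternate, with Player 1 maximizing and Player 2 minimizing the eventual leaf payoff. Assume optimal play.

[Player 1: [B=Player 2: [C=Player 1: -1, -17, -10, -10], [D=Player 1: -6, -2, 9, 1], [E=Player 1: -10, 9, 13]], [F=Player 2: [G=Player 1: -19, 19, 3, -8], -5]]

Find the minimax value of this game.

-1

C (Player 1): max(-1, -17, -10, -10) = -1
D (Player 1): max(-6, -2, 9, 1) = 9
E (Player 1): max(-10, 9, 13) = 13
B (Player 2): min(-1, 9, 13) = -1
G (Player 1): max(-19, 19, 3, -8) = 19
F (Player 2): min(19, -5) = -5
Root (Player 1): max(-1, -5) = -1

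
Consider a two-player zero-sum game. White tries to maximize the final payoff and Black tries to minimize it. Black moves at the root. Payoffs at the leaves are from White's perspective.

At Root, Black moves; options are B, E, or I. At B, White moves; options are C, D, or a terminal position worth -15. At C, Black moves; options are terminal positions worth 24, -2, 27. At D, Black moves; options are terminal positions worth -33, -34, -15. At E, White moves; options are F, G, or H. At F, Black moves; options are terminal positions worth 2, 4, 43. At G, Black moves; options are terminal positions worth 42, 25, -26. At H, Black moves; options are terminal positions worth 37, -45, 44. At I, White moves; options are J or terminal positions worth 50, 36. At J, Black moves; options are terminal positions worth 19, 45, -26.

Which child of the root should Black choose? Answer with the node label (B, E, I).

B

C (Black): min(24, -2, 27) = -2
D (Black): min(-33, -34, -15) = -34
B (White): max(-2, -34, -15) = -2
F (Black): min(2, 4, 43) = 2
G (Black): min(42, 25, -26) = -26
H (Black): min(37, -45, 44) = -45
E (White): max(2, -26, -45) = 2
J (Black): min(19, 45, -26) = -26
I (White): max(-26, 50, 36) = 50
Root (Black): min(-2, 2, 50) = -2
Black picks the child with the lowest value: B (value -2).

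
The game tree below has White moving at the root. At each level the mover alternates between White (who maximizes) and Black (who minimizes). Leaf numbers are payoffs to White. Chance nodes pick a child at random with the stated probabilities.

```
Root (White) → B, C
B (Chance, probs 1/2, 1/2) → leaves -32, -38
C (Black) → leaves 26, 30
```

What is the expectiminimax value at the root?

26

B (Chance): 1/2·-32 + 1/2·-38 = -35
C (Black): min(26, 30) = 26
Root (White): max(-35, 26) = 26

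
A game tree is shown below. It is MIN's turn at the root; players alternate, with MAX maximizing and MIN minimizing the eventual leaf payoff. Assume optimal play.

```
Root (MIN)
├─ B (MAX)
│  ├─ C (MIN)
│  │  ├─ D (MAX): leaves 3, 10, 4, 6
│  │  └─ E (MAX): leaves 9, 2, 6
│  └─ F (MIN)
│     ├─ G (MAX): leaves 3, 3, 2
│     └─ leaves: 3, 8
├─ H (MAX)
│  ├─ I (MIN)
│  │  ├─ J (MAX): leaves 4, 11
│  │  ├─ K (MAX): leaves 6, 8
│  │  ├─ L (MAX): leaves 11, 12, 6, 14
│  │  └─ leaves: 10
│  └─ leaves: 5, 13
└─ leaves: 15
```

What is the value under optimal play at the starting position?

9

D (MAX): max(3, 10, 4, 6) = 10
E (MAX): max(9, 2, 6) = 9
C (MIN): min(10, 9) = 9
G (MAX): max(3, 3, 2) = 3
F (MIN): min(3, 3, 8) = 3
B (MAX): max(9, 3) = 9
J (MAX): max(4, 11) = 11
K (MAX): max(6, 8) = 8
L (MAX): max(11, 12, 6, 14) = 14
I (MIN): min(11, 8, 14, 10) = 8
H (MAX): max(8, 5, 13) = 13
Root (MIN): min(9, 13, 15) = 9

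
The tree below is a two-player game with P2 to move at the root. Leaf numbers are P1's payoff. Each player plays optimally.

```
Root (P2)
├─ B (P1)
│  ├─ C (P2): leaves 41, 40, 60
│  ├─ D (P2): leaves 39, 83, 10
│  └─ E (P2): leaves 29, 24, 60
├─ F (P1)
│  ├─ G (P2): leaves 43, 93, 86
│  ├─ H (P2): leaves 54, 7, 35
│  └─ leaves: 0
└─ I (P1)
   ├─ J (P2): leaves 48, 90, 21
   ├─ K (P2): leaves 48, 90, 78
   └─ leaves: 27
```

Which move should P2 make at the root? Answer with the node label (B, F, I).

B

C (P2): min(41, 40, 60) = 40
D (P2): min(39, 83, 10) = 10
E (P2): min(29, 24, 60) = 24
B (P1): max(40, 10, 24) = 40
G (P2): min(43, 93, 86) = 43
H (P2): min(54, 7, 35) = 7
F (P1): max(43, 7, 0) = 43
J (P2): min(48, 90, 21) = 21
K (P2): min(48, 90, 78) = 48
I (P1): max(21, 48, 27) = 48
Root (P2): min(40, 43, 48) = 40
P2 picks the child with the lowest value: B (value 40).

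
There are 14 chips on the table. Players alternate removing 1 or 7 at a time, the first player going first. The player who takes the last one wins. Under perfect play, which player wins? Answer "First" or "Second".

W/L table (W = player to move can force a win):
i:   0  1  2  3  4  5  6  7  8  9 10 11 12 13 14
     L  W  L  W  L  W  L  W  L  W  L  W  L  W  L
Position 14 is L, so the second player wins.

Second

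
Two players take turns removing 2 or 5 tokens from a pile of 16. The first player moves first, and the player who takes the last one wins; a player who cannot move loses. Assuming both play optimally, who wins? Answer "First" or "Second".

W/L table (W = player to move can force a win):
i:   0  1  2  3  4  5  6  7  8  9 10 11 12 13 14 15 16
     L  L  W  W  L  W  W  L  L  W  W  L  W  W  L  L  W
Position 16 is W, so the first player wins.

First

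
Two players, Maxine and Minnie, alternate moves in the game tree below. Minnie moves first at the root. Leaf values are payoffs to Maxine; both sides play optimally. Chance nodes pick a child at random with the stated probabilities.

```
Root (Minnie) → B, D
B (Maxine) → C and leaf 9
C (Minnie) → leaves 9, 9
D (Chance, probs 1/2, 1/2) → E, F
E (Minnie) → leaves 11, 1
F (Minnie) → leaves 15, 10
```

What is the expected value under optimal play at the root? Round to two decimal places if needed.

C (Minnie): min(9, 9) = 9
B (Maxine): max(9, 9) = 9
E (Minnie): min(11, 1) = 1
F (Minnie): min(15, 10) = 10
D (Chance): 1/2·1 + 1/2·10 = 5.5
Root (Minnie): min(9, 5.5) = 5.5

5.5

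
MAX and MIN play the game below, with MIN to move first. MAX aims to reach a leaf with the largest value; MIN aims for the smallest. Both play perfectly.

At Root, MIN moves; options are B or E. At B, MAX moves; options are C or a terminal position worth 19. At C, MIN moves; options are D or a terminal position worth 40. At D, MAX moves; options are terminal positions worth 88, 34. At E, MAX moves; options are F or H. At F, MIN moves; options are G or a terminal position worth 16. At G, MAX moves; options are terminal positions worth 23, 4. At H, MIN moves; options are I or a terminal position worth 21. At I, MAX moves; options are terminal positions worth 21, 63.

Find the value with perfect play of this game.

21

D (MAX): max(88, 34) = 88
C (MIN): min(88, 40) = 40
B (MAX): max(40, 19) = 40
G (MAX): max(23, 4) = 23
F (MIN): min(23, 16) = 16
I (MAX): max(21, 63) = 63
H (MIN): min(63, 21) = 21
E (MAX): max(16, 21) = 21
Root (MIN): min(40, 21) = 21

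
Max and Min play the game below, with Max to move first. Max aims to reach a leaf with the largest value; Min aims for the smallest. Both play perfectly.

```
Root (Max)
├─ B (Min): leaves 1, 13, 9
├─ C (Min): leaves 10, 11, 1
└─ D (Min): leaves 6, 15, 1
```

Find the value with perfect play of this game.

B (Min): min(1, 13, 9) = 1
C (Min): min(10, 11, 1) = 1
D (Min): min(6, 15, 1) = 1
Root (Max): max(1, 1, 1) = 1

1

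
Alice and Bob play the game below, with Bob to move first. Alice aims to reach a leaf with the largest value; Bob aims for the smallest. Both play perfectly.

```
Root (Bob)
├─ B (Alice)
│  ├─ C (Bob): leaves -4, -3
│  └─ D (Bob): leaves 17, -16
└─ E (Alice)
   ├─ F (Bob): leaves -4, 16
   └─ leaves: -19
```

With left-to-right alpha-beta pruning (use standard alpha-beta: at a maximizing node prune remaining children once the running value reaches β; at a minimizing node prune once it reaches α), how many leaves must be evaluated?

C [α=-∞,β=+∞]: v=-4
D [α=-4,β=+∞]: v=-16
B [α=-∞,β=+∞]: v=-4
F [α=-∞,β=-4]: v=-4
E [α=-∞,β=-4]: v=-4 after child 1 ≥ β → β-cutoff, skip 1
Root [α=-∞,β=+∞]: v=-4
Leaves evaluated: 6 of 7.

6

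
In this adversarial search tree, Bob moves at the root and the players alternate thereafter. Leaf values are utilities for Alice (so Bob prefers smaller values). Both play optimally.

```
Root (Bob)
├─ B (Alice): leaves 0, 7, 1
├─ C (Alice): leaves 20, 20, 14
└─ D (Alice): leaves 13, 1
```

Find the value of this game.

7

B (Alice): max(0, 7, 1) = 7
C (Alice): max(20, 20, 14) = 20
D (Alice): max(13, 1) = 13
Root (Bob): min(7, 20, 13) = 7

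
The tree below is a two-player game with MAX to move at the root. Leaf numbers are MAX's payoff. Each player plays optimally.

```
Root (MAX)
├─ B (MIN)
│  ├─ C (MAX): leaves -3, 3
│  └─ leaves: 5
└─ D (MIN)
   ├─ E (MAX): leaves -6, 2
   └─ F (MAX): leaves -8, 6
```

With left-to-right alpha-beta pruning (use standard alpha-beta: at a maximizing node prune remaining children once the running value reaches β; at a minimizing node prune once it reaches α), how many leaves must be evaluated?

5

C [α=-∞,β=+∞]: v=3
B [α=-∞,β=+∞]: v=3
E [α=3,β=+∞]: v=2
D [α=3,β=+∞]: v=2 after child 1 ≤ α → α-cutoff, skip 1
Root [α=-∞,β=+∞]: v=3
Leaves evaluated: 5 of 7.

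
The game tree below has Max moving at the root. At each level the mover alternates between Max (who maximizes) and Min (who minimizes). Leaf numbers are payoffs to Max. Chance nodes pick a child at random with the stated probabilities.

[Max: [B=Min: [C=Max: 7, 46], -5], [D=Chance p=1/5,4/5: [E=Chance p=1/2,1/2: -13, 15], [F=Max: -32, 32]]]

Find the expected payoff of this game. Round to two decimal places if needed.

C (Max): max(7, 46) = 46
B (Min): min(46, -5) = -5
E (Chance): 1/2·-13 + 1/2·15 = 1
F (Max): max(-32, 32) = 32
D (Chance): 1/5·1 + 4/5·32 = 25.8
Root (Max): max(-5, 25.8) = 25.8

25.8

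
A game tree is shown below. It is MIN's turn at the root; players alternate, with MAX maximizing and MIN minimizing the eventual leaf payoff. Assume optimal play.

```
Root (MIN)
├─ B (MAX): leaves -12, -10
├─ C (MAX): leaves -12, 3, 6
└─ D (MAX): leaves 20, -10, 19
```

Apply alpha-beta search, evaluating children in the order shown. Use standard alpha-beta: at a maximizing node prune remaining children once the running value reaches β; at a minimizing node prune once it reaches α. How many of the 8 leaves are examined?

5

B [α=-∞,β=+∞]: v=-10
C [α=-∞,β=-10]: v=3 after child 2 ≥ β → β-cutoff, skip 1
D [α=-∞,β=-10]: v=20 after child 1 ≥ β → β-cutoff, skip 2
Root [α=-∞,β=+∞]: v=-10
Leaves evaluated: 5 of 8.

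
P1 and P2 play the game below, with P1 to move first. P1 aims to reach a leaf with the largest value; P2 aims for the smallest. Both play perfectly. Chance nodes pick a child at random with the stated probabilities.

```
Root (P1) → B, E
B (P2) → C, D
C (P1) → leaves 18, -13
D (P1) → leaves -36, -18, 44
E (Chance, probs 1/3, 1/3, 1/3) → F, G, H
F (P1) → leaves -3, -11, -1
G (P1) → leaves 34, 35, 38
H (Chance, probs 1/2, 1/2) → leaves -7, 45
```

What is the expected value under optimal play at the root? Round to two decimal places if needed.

18.67

C (P1): max(18, -13) = 18
D (P1): max(-36, -18, 44) = 44
B (P2): min(18, 44) = 18
F (P1): max(-3, -11, -1) = -1
G (P1): max(34, 35, 38) = 38
H (Chance): 1/2·-7 + 1/2·45 = 19
E (Chance): 1/3·-1 + 1/3·38 + 1/3·19 = 18.67
Root (P1): max(18, 18.67) = 18.67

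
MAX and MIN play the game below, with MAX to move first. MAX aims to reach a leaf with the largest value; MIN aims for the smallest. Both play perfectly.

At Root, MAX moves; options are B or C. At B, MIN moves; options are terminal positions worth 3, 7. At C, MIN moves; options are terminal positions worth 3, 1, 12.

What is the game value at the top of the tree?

3

B (MIN): min(3, 7) = 3
C (MIN): min(3, 1, 12) = 1
Root (MAX): max(3, 1) = 3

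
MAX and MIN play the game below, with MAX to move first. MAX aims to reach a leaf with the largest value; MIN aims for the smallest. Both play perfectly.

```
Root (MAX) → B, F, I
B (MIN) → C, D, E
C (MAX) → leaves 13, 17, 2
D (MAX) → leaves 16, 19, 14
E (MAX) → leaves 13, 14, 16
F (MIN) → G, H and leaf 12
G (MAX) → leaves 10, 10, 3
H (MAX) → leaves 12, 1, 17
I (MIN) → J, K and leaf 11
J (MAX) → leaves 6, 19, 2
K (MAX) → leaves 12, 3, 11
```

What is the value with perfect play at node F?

G: max(10, 10, 3) = 10
H: max(12, 1, 17) = 17
F: min(10, 17, 12) = 10

10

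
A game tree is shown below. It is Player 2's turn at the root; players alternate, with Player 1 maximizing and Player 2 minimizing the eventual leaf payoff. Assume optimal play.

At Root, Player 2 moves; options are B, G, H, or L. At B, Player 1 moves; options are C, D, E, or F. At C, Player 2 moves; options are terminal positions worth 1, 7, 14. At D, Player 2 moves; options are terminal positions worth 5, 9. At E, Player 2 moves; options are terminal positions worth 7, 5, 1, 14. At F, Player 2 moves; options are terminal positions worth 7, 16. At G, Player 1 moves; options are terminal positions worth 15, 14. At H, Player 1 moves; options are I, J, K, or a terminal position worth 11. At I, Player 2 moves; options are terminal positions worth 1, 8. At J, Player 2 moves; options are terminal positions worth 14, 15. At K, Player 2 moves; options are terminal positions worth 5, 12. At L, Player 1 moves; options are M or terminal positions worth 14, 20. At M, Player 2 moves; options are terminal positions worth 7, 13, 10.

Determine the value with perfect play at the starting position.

C (Player 2): min(1, 7, 14) = 1
D (Player 2): min(5, 9) = 5
E (Player 2): min(7, 5, 1, 14) = 1
F (Player 2): min(7, 16) = 7
B (Player 1): max(1, 5, 1, 7) = 7
G (Player 1): max(15, 14) = 15
I (Player 2): min(1, 8) = 1
J (Player 2): min(14, 15) = 14
K (Player 2): min(5, 12) = 5
H (Player 1): max(1, 14, 5, 11) = 14
M (Player 2): min(7, 13, 10) = 7
L (Player 1): max(7, 14, 20) = 20
Root (Player 2): min(7, 15, 14, 20) = 7

7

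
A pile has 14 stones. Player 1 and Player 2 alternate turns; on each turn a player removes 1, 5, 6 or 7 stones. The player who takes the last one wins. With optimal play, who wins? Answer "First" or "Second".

Second

Positions where the player to move wins (W) vs loses (L):
i:   0  1  2  3  4  5  6  7  8  9 10 11 12 13 14
     L  W  L  W  L  W  W  W  W  W  W  W  L  W  L
Position 14 is L, so the second player wins.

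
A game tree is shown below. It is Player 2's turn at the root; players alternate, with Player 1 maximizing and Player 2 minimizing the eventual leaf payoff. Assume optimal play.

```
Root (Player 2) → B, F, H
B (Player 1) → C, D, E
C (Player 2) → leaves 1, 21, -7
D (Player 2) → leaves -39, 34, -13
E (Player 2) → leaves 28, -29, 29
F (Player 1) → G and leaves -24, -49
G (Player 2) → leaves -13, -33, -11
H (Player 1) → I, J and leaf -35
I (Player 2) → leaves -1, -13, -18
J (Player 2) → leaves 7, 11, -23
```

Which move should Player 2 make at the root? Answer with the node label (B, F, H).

C (Player 2): min(1, 21, -7) = -7
D (Player 2): min(-39, 34, -13) = -39
E (Player 2): min(28, -29, 29) = -29
B (Player 1): max(-7, -39, -29) = -7
G (Player 2): min(-13, -33, -11) = -33
F (Player 1): max(-33, -24, -49) = -24
I (Player 2): min(-1, -13, -18) = -18
J (Player 2): min(7, 11, -23) = -23
H (Player 1): max(-18, -23, -35) = -18
Root (Player 2): min(-7, -24, -18) = -24
Player 2 picks the child with the lowest value: F (value -24).

F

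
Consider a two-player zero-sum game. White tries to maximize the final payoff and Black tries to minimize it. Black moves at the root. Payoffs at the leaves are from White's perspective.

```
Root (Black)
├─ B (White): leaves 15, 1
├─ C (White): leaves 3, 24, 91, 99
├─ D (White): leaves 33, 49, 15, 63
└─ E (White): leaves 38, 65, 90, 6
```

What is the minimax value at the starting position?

B (White): max(15, 1) = 15
C (White): max(3, 24, 91, 99) = 99
D (White): max(33, 49, 15, 63) = 63
E (White): max(38, 65, 90, 6) = 90
Root (Black): min(15, 99, 63, 90) = 15

15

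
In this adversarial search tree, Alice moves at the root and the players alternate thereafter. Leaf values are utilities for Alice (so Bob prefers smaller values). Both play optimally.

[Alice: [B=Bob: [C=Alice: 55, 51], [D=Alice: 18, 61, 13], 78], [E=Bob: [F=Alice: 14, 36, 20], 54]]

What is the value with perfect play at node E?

F: max(14, 36, 20) = 36
E: min(36, 54) = 36

36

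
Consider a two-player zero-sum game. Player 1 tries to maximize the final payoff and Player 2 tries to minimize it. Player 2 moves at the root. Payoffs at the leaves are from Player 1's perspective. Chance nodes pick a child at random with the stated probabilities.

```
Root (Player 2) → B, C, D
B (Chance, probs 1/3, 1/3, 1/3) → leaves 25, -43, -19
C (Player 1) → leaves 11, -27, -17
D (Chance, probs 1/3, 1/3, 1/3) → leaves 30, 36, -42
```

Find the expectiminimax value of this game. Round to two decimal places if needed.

B (Chance): 1/3·25 + 1/3·-43 + 1/3·-19 = -12.33
C (Player 1): max(11, -27, -17) = 11
D (Chance): 1/3·30 + 1/3·36 + 1/3·-42 = 8
Root (Player 2): min(-12.33, 11, 8) = -12.33

-12.33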